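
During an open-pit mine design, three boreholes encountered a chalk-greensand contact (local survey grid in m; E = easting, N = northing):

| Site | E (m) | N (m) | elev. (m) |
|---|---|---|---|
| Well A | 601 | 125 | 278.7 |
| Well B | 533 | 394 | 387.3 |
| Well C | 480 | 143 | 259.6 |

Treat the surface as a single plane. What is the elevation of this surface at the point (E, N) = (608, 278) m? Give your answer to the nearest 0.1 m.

350.8 m

Two edge vectors: Well A→Well B = (-68, 269, 108.6), Well A→Well C = (-121, 18, -19.1).
Normal n = (Well A→Well B) × (Well A→Well C) = (-7092.7, -14439.4, 31325).
So ∂z/∂E = −n_x/n_z = 0.22642 and ∂z/∂N = −n_y/n_z = 0.46095.
Intercept c from Well A: 278.7 − 136.08 − 57.62 = 85.00.
At (608, 278): z = 137.7 + 128.1 + 85.00 = 350.8 m.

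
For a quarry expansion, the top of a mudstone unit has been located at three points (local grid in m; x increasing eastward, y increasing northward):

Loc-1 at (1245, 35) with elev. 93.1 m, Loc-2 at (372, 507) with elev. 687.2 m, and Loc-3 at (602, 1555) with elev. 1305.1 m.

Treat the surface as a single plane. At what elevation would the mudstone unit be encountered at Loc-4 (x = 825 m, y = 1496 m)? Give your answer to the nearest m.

Let the plane be z = a·x + b·y + c.
Loc-2−Loc-1: −873a + 472b = 594.1;  Loc-3−Loc-1: −643a + 1520b = 1212.
Solving gives a = −0.32338, b = 0.66057.
Then c = 93.1 − a·1245 − b·35 = 472.59.
At (825, 1496): z = −266.8 + 988.2 + 472.59 = 1194.0 m.

1194 m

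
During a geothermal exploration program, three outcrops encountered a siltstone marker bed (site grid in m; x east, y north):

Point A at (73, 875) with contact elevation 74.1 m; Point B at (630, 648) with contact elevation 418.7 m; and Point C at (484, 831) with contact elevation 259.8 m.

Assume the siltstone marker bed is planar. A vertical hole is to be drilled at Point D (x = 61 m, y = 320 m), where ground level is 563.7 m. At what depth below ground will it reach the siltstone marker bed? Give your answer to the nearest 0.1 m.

186.1 m

Let the plane be z = a·x + b·y + c.
Point B−Point A: 557a − 227b = 344.6;  Point C−Point A: 411a − 44b = 185.7.
Solving gives a = 0.39238, b = −0.55526.
Then c = 74.1 − a·73 − b·875 = 531.31.
At (61, 320): z_contact = 23.94 − 177.68 + 531.31 = 377.56 m.
Depth below ground = 563.7 − 377.56 = 186.1 m.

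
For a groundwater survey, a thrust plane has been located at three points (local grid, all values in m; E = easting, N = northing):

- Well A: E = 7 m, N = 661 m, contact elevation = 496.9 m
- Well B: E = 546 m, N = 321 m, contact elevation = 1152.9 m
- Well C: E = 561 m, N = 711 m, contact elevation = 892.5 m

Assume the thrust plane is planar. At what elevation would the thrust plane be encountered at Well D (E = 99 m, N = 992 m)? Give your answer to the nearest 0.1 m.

Let the plane be z = a·E + b·N + c.
Well B−Well A: 539a − 340b = 656;  Well C−Well A: 554a + 50b = 395.6.
Solving gives a = 0.77704, b = −0.69758.
Then c = 496.9 − a·7 − b·661 = 952.56.
At (99, 992): z = 76.9 − 692.0 + 952.56 = 337.5 m.

337.5 m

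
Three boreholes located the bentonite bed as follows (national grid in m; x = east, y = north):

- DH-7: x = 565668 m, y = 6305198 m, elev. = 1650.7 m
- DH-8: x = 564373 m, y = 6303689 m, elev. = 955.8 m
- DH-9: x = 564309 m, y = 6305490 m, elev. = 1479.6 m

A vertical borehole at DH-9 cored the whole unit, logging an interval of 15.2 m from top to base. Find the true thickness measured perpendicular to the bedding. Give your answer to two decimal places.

Let the plane be z = a·x + b·y + c.
DH-8−DH-7: −1295a − 1509b = −694.9;  DH-9−DH-7: −1359a + 292b = −171.1.
Solving gives a = 0.18984, b = 0.29758.
|∇z| = √(a²+b²) = 0.35298, so dip δ = arctan(0.35298) = 19.44°.
True thickness = vertical thickness × cos δ = 15.2 × cos 19.44° = 14.33 m.

14.33 m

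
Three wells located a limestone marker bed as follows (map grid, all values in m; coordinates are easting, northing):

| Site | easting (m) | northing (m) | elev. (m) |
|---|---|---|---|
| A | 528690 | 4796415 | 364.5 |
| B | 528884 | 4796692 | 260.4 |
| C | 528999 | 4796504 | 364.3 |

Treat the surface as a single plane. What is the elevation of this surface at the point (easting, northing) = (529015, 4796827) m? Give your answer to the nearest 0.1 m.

Two edge vectors: A→B = (194, 277, -104.1), A→C = (309, 89, -0.2).
Normal n = (A→B) × (A→C) = (9209.5, -32128.1, -68327).
So ∂z/∂easting = −n_x/n_z = 0.134785663 and ∂z/∂northing = −n_y/n_z = −0.470210898.
Intercept c from A: 364.5 − 71259.83 + 2255326.60 = 2184431.27.
At (529015, 4796827): z = 71303.6 − 2255520.3 + 2184431.27 = 214.6 m.

214.6 m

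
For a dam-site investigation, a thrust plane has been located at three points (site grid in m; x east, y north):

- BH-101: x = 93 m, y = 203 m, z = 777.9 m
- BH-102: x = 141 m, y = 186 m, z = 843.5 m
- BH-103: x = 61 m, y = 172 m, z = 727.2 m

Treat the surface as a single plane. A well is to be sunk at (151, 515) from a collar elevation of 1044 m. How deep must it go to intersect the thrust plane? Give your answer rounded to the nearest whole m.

132 m

Let the plane be z = a·x + b·y + c.
BH-102−BH-101: 48a − 17b = 65.6;  BH-103−BH-101: −32a − 31b = −50.7.
Solving gives a = 1.42495, b = 0.16457.
Then c = 777.9 − a·93 − b·203 = 611.97.
At (151, 515): z_contact = 215.2 + 84.8 + 611.97 = 911.9 m.
Depth below ground = 1044 − 911.9 = 132 m.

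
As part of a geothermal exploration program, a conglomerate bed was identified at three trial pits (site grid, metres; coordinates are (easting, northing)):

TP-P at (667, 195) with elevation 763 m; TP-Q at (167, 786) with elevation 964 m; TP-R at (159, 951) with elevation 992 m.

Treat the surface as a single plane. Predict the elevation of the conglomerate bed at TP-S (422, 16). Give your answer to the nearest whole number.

787 m

Two edge vectors: TP-P→TP-Q = (-500, 591, 201), TP-P→TP-R = (-508, 756, 229).
Normal n = (TP-P→TP-Q) × (TP-P→TP-R) = (-16617, 12392, -77772).
So ∂z/∂E = −n_x/n_z = −0.21366 and ∂z/∂N = −n_y/n_z = 0.15934.
Intercept c from TP-P: 763 + 142.51 − 31.07 = 874.44.
At (422, 16): z = −90.2 + 2.5 + 874.44 = 786.8 m.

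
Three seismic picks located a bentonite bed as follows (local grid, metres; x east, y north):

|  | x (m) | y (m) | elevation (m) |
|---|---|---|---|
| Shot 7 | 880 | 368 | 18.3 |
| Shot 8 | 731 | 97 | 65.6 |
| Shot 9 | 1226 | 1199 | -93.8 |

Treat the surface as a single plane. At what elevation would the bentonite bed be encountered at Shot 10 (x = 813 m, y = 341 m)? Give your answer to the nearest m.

39 m

Let the plane be z = a·x + b·y + c.
Shot 8−Shot 7: −149a − 271b = 47.3;  Shot 9−Shot 7: 346a + 831b = −112.1.
Solving gives a = −0.29705, b = −0.01122.
Then c = 18.3 − a·880 − b·368 = 283.83.
At (813, 341): z = −241.5 − 3.8 + 283.83 = 38.5 m.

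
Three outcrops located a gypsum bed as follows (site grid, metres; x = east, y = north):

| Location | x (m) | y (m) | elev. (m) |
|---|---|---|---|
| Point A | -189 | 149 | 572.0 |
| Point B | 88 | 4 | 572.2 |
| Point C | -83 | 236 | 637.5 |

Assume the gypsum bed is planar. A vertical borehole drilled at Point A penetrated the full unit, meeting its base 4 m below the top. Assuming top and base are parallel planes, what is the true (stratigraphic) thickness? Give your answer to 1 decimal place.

Let the plane be z = a·x + b·y + c.
Point B−Point A: 277a − 145b = 0.2;  Point C−Point A: 106a + 87b = 65.5.
Solving gives a = 0.24107, b = 0.45915.
|∇z| = √(a²+b²) = 0.51859, so dip δ = arctan(0.51859) = 27.41°.
True thickness = vertical thickness × cos δ = 4 × cos 27.41° = 3.6 m.

3.6 m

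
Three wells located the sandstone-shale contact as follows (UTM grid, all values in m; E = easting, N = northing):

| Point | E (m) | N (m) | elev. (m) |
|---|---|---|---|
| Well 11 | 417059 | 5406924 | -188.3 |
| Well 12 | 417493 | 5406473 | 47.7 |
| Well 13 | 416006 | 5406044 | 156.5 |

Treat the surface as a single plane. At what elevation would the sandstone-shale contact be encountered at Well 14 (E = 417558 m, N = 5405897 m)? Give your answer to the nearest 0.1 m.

Let the plane be z = a·E + b·N + c.
Well 12−Well 11: 434a − 451b = 236;  Well 13−Well 11: −1053a − 880b = 344.8.
Solving gives a = 0.060893790, b = −0.464683138.
Then c = -188.3 − a·417059 − b·5406924 = 2486921.81.
At (417558, 5405897): z = 25426.7 − 2512029.2 + 2486921.81 = 319.3 m.

319.3 m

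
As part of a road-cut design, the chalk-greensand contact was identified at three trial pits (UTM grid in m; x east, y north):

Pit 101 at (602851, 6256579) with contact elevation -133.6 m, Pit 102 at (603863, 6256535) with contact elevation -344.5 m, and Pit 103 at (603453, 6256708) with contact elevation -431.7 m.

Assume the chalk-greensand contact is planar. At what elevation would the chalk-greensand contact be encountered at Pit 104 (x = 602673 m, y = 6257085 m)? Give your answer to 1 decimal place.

-650.9 m

Let the plane be z = a·x + b·y + c.
Pit 102−Pit 101: 1012a − 44b = −210.9;  Pit 103−Pit 101: 602a + 129b = −298.1.
Solving gives a = −0.256772332, b = −1.112581828.
Then c = -133.6 − a·602851 − b·6256579 = 7115617.96.
At (602673, 6257085): z = −154749.8 − 6961519.1 + 7115617.96 = -650.9 m.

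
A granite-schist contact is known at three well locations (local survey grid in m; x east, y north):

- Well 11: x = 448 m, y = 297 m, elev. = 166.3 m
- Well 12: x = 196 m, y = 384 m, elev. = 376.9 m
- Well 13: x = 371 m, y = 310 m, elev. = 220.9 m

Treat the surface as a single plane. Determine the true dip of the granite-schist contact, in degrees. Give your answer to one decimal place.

Two edge vectors: Well 11→Well 12 = (-252, 87, 210.6), Well 11→Well 13 = (-77, 13, 54.6).
Normal n = (Well 11→Well 12) × (Well 11→Well 13) = (2012.4, -2457, 3423).
So ∂z/∂x = −n_x/n_z = −0.58791 and ∂z/∂y = −n_y/n_z = 0.71779.
Gradient magnitude |∇z| = √(a² + b²) = √(0.34563 + 0.51522) = 0.92782.
True dip = arctan(0.92782) = 42.9°, dipping toward SE (azimuth ≈ 141°).

42.9°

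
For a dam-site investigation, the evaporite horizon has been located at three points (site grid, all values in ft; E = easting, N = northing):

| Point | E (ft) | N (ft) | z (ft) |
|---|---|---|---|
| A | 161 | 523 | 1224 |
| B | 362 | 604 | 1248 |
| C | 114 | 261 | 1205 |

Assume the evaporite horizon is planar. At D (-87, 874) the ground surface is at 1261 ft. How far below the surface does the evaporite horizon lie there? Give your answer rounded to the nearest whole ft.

42 ft

Two edge vectors: A→B = (201, 81, 24), A→C = (-47, -262, -19).
Normal n = (A→B) × (A→C) = (4749, 2691, -48855).
So ∂z/∂E = −n_x/n_z = 0.09721 and ∂z/∂N = −n_y/n_z = 0.05508.
Intercept c from A: 1224 − 15.65 − 28.81 = 1179.54.
At (-87, 874): z_contact = −8.5 + 48.1 + 1179.54 = 1219.2 ft.
Depth below ground = 1261 − 1219.2 = 42 ft.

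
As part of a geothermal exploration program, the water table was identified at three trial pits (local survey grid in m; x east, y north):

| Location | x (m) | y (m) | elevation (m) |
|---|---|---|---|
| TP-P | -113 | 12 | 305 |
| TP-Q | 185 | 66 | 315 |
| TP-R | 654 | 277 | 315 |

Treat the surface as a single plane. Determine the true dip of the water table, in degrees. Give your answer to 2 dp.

7.80°

Let the plane be z = a·x + b·y + c.
TP-Q−TP-P: 298a + 54b = 10;  TP-R−TP-P: 767a + 265b = 10.
Solving gives a = 0.05619, b = −0.12489.
Gradient magnitude |∇z| = √(a² + b²) = √(0.00316 + 0.01560) = 0.13695.
True dip = arctan(0.13695) = 7.80°, dipping toward NNW (azimuth ≈ 336°).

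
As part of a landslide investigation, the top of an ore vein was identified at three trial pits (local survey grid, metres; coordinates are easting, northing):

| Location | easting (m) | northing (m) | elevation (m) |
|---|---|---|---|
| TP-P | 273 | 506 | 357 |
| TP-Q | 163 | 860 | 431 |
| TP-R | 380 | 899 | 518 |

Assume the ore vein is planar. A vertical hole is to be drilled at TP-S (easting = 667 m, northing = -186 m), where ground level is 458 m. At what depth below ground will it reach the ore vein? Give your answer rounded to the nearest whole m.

Two edge vectors: TP-P→TP-Q = (-110, 354, 74), TP-P→TP-R = (107, 393, 161).
Normal n = (TP-P→TP-Q) × (TP-P→TP-R) = (27912, 25628, -81108).
So ∂z/∂easting = −n_x/n_z = 0.34413 and ∂z/∂northing = −n_y/n_z = 0.31597.
Intercept c from TP-P: 357 − 93.95 − 159.88 = 103.17.
At (667, -186): z_contact = 229.5 − 58.8 + 103.17 = 273.9 m.
Depth below ground = 458 − 273.9 = 184 m.

184 m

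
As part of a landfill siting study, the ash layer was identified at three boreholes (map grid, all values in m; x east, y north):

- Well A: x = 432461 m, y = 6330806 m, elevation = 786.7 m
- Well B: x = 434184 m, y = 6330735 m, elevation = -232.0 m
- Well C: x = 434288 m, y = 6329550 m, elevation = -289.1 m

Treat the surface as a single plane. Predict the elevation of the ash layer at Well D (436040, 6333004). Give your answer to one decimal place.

Two edge vectors: Well A→Well B = (1723, -71, -1018.7), Well A→Well C = (1827, -1256, -1075.8).
Normal n = (Well A→Well B) × (Well A→Well C) = (-1203105.4, -7561.5, -2034371).
So ∂z/∂x = −n_x/n_z = −0.591389378 and ∂z/∂y = −n_y/n_z = −0.003716874.
Intercept c from Well A: 786.7 + 255752.84 + 23530.81 = 280070.35.
At (436040, 6333004): z = −257869.4 − 23539.0 + 280070.35 = -1338.1 m.

-1338.1 m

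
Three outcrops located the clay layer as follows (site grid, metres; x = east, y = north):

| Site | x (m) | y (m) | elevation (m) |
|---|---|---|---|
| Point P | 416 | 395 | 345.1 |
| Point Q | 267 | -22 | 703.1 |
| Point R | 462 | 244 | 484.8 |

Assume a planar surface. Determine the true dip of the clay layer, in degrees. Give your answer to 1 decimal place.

42.0°

Two edge vectors: Point P→Point Q = (-149, -417, 358), Point P→Point R = (46, -151, 139.7).
Normal n = (Point P→Point Q) × (Point P→Point R) = (-4196.9, 37283.3, 41681).
So ∂z/∂x = −n_x/n_z = 0.10069 and ∂z/∂y = −n_y/n_z = −0.89449.
Gradient magnitude |∇z| = √(a² + b²) = √(0.01014 + 0.80012) = 0.90014.
True dip = arctan(0.90014) = 42.0°, dipping toward N (azimuth ≈ 354°).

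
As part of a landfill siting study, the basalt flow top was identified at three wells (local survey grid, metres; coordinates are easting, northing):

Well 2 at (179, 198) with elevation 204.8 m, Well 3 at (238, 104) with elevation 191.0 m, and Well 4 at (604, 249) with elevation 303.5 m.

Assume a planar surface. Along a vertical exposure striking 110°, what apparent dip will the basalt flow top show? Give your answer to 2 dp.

Two edge vectors: Well 2→Well 3 = (59, -94, -13.8), Well 2→Well 4 = (425, 51, 98.7).
Normal n = (Well 2→Well 3) × (Well 2→Well 4) = (-8574, -11688.3, 42959).
So ∂z/∂easting = −n_x/n_z = 0.19959 and ∂z/∂northing = −n_y/n_z = 0.27208.
Unit vector along 110° is (sin 110°, cos 110°) = (0.9397, -0.3420).
Slope in that direction = a·(0.9397) + b·(-0.3420) = 0.09449.
Apparent dip = arctan|0.09449| = 5.40° (true dip is 18.6°, so apparent ≤ true as expected).

5.40°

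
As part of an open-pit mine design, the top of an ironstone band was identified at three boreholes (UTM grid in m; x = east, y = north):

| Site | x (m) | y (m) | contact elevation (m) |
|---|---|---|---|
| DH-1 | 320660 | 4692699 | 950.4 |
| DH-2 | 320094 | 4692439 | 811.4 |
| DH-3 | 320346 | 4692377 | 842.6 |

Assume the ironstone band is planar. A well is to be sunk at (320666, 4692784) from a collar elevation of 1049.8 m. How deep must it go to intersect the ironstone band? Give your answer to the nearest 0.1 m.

Let the plane be z = a·x + b·y + c.
DH-2−DH-1: −566a − 260b = −139;  DH-3−DH-1: −314a − 322b = −107.8.
Solving gives a = 0.166282352, b = 0.172631495.
Then c = 950.4 − a·320660 − b·4692699 = −862477.34.
At (320666, 4692784): z_contact = 53321.10 + 810122.32 − 862477.34 = 966.07 m.
Depth below ground = 1049.8 − 966.07 = 83.7 m.

83.7 m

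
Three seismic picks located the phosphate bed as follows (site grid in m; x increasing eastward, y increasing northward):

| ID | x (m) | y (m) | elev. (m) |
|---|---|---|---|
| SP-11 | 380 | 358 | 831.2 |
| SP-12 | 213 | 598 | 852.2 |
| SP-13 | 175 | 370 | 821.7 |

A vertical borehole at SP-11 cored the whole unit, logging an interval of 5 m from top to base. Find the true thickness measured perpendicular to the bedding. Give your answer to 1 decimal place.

Let the plane be z = a·x + b·y + c.
SP-12−SP-11: −167a + 240b = 21;  SP-13−SP-11: −205a + 12b = −9.5.
Solving gives a = 0.05365, b = 0.12483.
|∇z| = √(a²+b²) = 0.13587, so dip δ = arctan(0.13587) = 7.74°.
True thickness = vertical thickness × cos δ = 5 × cos 7.74° = 5.0 m.

5.0 m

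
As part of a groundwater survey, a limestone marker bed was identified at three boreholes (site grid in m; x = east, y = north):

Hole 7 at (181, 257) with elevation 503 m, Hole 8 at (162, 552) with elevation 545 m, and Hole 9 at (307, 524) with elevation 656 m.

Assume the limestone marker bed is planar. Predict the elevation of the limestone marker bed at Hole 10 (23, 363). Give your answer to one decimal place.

396.7 m

Let the plane be z = a·x + b·y + c.
Hole 8−Hole 7: −19a + 295b = 42;  Hole 9−Hole 7: 126a + 267b = 153.
Solving gives a = 0.80300, b = 0.19409.
Then c = 503 − a·181 − b·257 = 307.78.
At (23, 363): z = 18.5 + 70.5 + 307.78 = 396.7 m.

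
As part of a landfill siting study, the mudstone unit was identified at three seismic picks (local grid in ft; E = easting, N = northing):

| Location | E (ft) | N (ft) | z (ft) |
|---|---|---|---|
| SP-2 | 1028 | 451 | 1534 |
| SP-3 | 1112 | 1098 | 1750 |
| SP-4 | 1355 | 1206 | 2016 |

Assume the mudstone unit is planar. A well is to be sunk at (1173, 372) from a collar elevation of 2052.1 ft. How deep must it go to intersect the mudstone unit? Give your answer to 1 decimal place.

Let the plane be z = a·E + b·N + c.
SP-3−SP-2: 84a + 647b = 216;  SP-4−SP-2: 327a + 755b = 482.
Solving gives a = 1.004219, b = 0.203471.
Then c = 1534 − a·1028 − b·451 = 409.90.
At (1173, 372): z_contact = 1177.95 + 75.69 + 409.90 = 1663.54 ft.
Depth below ground = 2052.1 − 1663.54 = 388.6 ft.

388.6 ft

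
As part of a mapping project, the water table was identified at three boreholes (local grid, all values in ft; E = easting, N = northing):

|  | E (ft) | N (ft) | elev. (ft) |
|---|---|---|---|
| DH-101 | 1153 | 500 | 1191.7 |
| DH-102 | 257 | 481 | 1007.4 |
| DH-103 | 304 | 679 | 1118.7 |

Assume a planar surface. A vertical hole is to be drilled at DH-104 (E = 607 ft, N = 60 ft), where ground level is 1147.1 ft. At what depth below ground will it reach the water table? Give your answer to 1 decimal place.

Two edge vectors: DH-101→DH-102 = (-896, -19, -184.3), DH-101→DH-103 = (-849, 179, -73).
Normal n = (DH-101→DH-102) × (DH-101→DH-103) = (34376.7, 91062.7, -176515).
So ∂z/∂E = −n_x/n_z = 0.194752 and ∂z/∂N = −n_y/n_z = 0.515892.
Intercept c from DH-101: 1191.7 − 224.55 − 257.95 = 709.20.
At (607, 60): z_contact = 118.21 + 30.95 + 709.20 = 858.37 ft.
Depth below ground = 1147.1 − 858.37 = 288.7 ft.

288.7 ft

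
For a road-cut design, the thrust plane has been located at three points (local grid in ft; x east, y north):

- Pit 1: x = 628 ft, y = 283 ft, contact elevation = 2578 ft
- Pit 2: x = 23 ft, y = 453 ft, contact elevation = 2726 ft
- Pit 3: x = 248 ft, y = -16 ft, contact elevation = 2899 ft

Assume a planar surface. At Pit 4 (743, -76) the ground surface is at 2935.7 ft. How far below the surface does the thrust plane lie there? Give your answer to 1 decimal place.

Let the plane be z = a·x + b·y + c.
Pit 2−Pit 1: −605a + 170b = 148;  Pit 3−Pit 1: −380a − 299b = 321.
Solving gives a = −0.40254, b = −0.56199.
Then c = 2578 − a·628 − b·283 = 2989.84.
At (743, -76): z_contact = −299.09 + 42.71 + 2989.84 = 2733.46 ft.
Depth below ground = 2935.7 − 2733.46 = 202.2 ft.

202.2 ft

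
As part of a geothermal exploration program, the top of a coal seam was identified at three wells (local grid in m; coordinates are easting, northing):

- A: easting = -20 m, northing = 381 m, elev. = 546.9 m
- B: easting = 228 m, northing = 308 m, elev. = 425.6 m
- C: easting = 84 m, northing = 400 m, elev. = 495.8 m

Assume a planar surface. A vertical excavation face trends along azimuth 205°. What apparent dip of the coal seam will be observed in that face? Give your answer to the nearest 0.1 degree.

11.9°

Two edge vectors: A→B = (248, -73, -121.3), A→C = (104, 19, -51.1).
Normal n = (A→B) × (A→C) = (6035, 57.6, 12304).
So ∂z/∂easting = −n_x/n_z = −0.49049 and ∂z/∂northing = −n_y/n_z = −0.00468.
Unit vector along 205° is (sin 205°, cos 205°) = (-0.4226, -0.9063).
Slope in that direction = a·(-0.4226) + b·(-0.9063) = 0.21153.
Apparent dip = arctan|0.21153| = 11.9° (true dip is 26.1°, so apparent ≤ true as expected).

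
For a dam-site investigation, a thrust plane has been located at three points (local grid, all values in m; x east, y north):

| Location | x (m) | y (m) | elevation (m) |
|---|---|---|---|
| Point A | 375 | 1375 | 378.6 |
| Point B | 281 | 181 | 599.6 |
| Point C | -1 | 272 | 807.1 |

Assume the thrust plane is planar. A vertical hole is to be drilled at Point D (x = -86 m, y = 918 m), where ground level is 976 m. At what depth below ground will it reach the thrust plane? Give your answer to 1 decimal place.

Let the plane be z = a·x + b·y + c.
Point B−Point A: −94a − 1194b = 221;  Point C−Point A: −376a − 1103b = 428.5.
Solving gives a = −0.775834, b = −0.124013.
Then c = 378.6 − a·375 − b·1375 = 840.06.
At (-86, 918): z_contact = 66.72 − 113.84 + 840.06 = 792.93 m.
Depth below ground = 976 − 792.93 = 183.1 m.

183.1 m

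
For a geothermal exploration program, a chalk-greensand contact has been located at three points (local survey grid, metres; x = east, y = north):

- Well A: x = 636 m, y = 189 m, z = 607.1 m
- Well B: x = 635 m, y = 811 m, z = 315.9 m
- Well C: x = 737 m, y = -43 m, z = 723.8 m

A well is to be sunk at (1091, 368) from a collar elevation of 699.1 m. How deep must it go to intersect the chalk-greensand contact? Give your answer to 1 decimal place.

Two edge vectors: Well A→Well B = (-1, 622, -291.2), Well A→Well C = (101, -232, 116.7).
Normal n = (Well A→Well B) × (Well A→Well C) = (5029, -29294.5, -62590).
So ∂z/∂x = −n_x/n_z = 0.080348 and ∂z/∂y = −n_y/n_z = −0.468038.
Intercept c from Well A: 607.1 − 51.10 + 88.46 = 644.46.
At (1091, 368): z_contact = 87.66 − 172.24 + 644.46 = 559.88 m.
Depth below ground = 699.1 − 559.88 = 139.2 m.

139.2 m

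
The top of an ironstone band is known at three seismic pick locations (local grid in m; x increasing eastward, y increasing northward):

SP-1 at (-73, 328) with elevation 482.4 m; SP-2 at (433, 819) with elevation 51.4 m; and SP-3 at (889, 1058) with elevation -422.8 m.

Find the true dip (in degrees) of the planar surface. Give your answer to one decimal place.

53.1°

Two edge vectors: SP-1→SP-2 = (506, 491, -431), SP-1→SP-3 = (962, 730, -905.2).
Normal n = (SP-1→SP-2) × (SP-1→SP-3) = (-129823.2, 43409.2, -102962).
So ∂z/∂x = −n_x/n_z = −1.26088 and ∂z/∂y = −n_y/n_z = 0.42160.
Gradient magnitude |∇z| = √(a² + b²) = √(1.58983 + 0.17775) = 1.32950.
True dip = arctan(1.32950) = 53.1°, dipping toward ESE (azimuth ≈ 108°).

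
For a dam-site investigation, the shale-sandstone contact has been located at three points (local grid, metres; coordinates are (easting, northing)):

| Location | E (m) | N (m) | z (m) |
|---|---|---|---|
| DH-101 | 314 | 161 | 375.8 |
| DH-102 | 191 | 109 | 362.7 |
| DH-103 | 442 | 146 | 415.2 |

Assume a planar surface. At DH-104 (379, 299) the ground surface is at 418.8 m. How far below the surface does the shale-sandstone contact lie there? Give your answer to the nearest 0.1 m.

77.3 m

Two edge vectors: DH-101→DH-102 = (-123, -52, -13.1), DH-101→DH-103 = (128, -15, 39.4).
Normal n = (DH-101→DH-102) × (DH-101→DH-103) = (-2245.3, 3169.4, 8501).
So ∂z/∂E = −n_x/n_z = 0.26412 and ∂z/∂N = −n_y/n_z = −0.37283.
Intercept c from DH-101: 375.8 − 82.93 + 60.03 = 352.89.
At (379, 299): z_contact = 100.10 − 111.48 + 352.89 = 341.52 m.
Depth below ground = 418.8 − 341.52 = 77.3 m.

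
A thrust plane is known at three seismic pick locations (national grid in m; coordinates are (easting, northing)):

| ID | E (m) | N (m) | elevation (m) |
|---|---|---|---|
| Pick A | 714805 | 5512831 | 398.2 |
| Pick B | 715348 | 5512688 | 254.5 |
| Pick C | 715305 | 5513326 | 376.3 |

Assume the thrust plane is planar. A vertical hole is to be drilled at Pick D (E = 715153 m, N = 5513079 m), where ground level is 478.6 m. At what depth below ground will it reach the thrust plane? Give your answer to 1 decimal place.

112.6 m

Let the plane be z = a·E + b·N + c.
Pick B−Pick A: 543a − 143b = −143.7;  Pick C−Pick A: 500a + 495b = −21.9.
Solving gives a = −0.218238241, b = 0.176200244.
Then c = 398.2 − a·714805 − b·5512831 = −814966.18.
At (715153, 5513079): z_contact = −156073.73 + 971405.86 − 814966.18 = 365.95 m.
Depth below ground = 478.6 − 365.95 = 112.6 m.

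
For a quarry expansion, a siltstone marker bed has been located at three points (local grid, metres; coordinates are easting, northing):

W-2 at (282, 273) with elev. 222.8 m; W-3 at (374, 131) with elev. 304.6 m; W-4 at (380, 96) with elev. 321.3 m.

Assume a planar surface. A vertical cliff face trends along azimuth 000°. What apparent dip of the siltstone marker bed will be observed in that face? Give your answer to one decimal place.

23.8°

Two edge vectors: W-2→W-3 = (92, -142, 81.8), W-2→W-4 = (98, -177, 98.5).
Normal n = (W-2→W-3) × (W-2→W-4) = (491.6, -1045.6, -2368).
So ∂z/∂easting = −n_x/n_z = 0.20760 and ∂z/∂northing = −n_y/n_z = −0.44155.
Unit vector along 000° is (sin 0°, cos 0°) = (0.0000, 1.0000).
Slope in that direction = a·(0.0000) + b·(1.0000) = −0.44155.
Apparent dip = arctan|0.44155| = 23.8° (true dip is 26.0°, so apparent ≤ true as expected).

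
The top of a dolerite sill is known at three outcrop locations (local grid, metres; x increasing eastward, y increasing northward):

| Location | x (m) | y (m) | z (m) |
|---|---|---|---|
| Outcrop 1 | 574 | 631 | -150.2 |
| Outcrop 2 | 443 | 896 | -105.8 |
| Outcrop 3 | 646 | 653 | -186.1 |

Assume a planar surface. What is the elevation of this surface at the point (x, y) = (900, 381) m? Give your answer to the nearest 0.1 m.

Two edge vectors: Outcrop 1→Outcrop 2 = (-131, 265, 44.4), Outcrop 1→Outcrop 3 = (72, 22, -35.9).
Normal n = (Outcrop 1→Outcrop 2) × (Outcrop 1→Outcrop 3) = (-10490.3, -1506.1, -21962).
So ∂z/∂x = −n_x/n_z = −0.47766 and ∂z/∂y = −n_y/n_z = −0.06858.
Intercept c from Outcrop 1: -150.2 + 274.18 + 43.27 = 167.25.
At (900, 381): z = −429.9 − 26.1 + 167.25 = -288.8 m.

-288.8 m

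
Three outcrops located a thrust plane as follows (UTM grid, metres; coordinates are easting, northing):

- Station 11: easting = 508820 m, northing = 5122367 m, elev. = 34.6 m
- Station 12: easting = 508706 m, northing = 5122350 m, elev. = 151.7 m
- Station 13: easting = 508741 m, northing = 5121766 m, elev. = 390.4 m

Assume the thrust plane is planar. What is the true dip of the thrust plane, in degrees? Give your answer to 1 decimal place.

46.8°

Let the plane be z = a·easting + b·northing + c.
Station 12−Station 11: −114a − 17b = 117.1;  Station 13−Station 11: −79a − 601b = 355.8.
Solving gives a = −0.95768, b = −0.46613.
Gradient magnitude |∇z| = √(a² + b²) = √(0.91716 + 0.21728) = 1.06510.
True dip = arctan(1.06510) = 46.8°, dipping toward ENE (azimuth ≈ 064°).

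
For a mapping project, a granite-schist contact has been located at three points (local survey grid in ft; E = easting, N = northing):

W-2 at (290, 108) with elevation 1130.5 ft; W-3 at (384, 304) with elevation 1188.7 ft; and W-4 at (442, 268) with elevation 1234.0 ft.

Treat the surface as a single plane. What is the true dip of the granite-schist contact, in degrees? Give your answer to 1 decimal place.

36.7°

Two edge vectors: W-2→W-3 = (94, 196, 58.2), W-2→W-4 = (152, 160, 103.5).
Normal n = (W-2→W-3) × (W-2→W-4) = (10974, -882.6, -14752).
So ∂z/∂E = −n_x/n_z = 0.74390 and ∂z/∂N = −n_y/n_z = −0.05983.
Gradient magnitude |∇z| = √(a² + b²) = √(0.55339 + 0.00358) = 0.74630.
True dip = arctan(0.74630) = 36.7°, dipping toward W (azimuth ≈ 275°).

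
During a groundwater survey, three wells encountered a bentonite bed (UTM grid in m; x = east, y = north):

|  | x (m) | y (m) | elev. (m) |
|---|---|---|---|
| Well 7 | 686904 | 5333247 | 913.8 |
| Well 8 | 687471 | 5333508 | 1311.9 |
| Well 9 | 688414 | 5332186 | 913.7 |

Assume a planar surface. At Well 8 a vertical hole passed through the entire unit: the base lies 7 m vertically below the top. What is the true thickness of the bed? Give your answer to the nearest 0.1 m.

Two edge vectors: Well 7→Well 8 = (567, 261, 398.1), Well 7→Well 9 = (1510, -1061, -0.1).
Normal n = (Well 7→Well 8) × (Well 7→Well 9) = (422358, 601187.7, -995697).
So ∂z/∂x = −n_x/n_z = 0.42418 and ∂z/∂y = −n_y/n_z = 0.60379.
|∇z| = √(a²+b²) = 0.73789, so dip δ = arctan(0.73789) = 36.42°.
True thickness = vertical thickness × cos δ = 7 × cos 36.42° = 5.6 m.

5.6 m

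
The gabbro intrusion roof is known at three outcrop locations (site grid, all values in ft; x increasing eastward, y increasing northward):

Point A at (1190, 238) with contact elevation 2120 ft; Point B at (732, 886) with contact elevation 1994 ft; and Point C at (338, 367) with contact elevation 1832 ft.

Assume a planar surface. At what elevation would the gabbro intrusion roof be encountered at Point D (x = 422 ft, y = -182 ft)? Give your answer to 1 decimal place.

1833.7 ft

Two edge vectors: Point A→Point B = (-458, 648, -126), Point A→Point C = (-852, 129, -288).
Normal n = (Point A→Point B) × (Point A→Point C) = (-170370, -24552, 493014).
So ∂z/∂x = −n_x/n_z = 0.345568 and ∂z/∂y = −n_y/n_z = 0.049800.
Intercept c from Point A: 2120 − 411.23 − 11.85 = 1696.92.
At (422, -182): z = 145.8 − 9.1 + 1696.92 = 1833.7 ft.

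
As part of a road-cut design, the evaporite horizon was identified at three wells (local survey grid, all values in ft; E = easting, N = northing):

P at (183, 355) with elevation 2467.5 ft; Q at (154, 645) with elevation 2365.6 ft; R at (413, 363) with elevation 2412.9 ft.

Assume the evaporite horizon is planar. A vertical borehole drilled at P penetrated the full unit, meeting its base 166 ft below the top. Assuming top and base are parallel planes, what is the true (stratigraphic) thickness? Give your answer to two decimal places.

Let the plane be z = a·E + b·N + c.
Q−P: −29a + 290b = −101.9;  R−P: 230a + 8b = −54.6.
Solving gives a = −0.22439, b = −0.37382.
|∇z| = √(a²+b²) = 0.43599, so dip δ = arctan(0.43599) = 23.56°.
True thickness = vertical thickness × cos δ = 166 × cos 23.56° = 152.17 ft.

152.17 ft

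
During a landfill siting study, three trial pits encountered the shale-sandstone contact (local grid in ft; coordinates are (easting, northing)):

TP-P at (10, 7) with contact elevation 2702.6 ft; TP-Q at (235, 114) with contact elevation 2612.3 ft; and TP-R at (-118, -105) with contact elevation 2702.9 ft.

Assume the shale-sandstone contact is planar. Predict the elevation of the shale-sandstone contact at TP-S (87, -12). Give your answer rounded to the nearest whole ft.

Two edge vectors: TP-P→TP-Q = (225, 107, -90.3), TP-P→TP-R = (-128, -112, 0.3).
Normal n = (TP-P→TP-Q) × (TP-P→TP-R) = (-10081.5, 11490.9, -11504).
So ∂z/∂E = −n_x/n_z = −0.87635 and ∂z/∂N = −n_y/n_z = 0.99886.
Intercept c from TP-P: 2702.6 + 8.76 − 6.99 = 2704.37.
At (87, -12): z = −76.2 − 12.0 + 2704.37 = 2616.1 ft.

2616 ft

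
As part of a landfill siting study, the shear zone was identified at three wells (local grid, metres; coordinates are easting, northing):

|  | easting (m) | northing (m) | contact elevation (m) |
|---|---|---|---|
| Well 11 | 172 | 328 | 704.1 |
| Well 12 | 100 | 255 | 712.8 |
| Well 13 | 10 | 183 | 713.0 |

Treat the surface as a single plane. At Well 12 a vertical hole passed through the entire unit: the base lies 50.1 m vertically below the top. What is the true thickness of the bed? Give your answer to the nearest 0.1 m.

40.9 m

Let the plane be z = a·easting + b·northing + c.
Well 12−Well 11: −72a − 73b = 8.7;  Well 13−Well 11: −162a − 145b = 8.9.
Solving gives a = 0.44141, b = −0.55455.
|∇z| = √(a²+b²) = 0.70878, so dip δ = arctan(0.70878) = 35.33°.
True thickness = vertical thickness × cos δ = 50.1 × cos 35.33° = 40.9 m.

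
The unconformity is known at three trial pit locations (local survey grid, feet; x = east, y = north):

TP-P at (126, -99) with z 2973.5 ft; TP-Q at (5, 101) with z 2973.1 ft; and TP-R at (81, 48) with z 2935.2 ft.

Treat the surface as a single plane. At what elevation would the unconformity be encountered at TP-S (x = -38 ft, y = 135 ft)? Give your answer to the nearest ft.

2992 ft

Two edge vectors: TP-P→TP-Q = (-121, 200, -0.4), TP-P→TP-R = (-45, 147, -38.3).
Normal n = (TP-P→TP-Q) × (TP-P→TP-R) = (-7601.2, -4616.3, -8787).
So ∂z/∂x = −n_x/n_z = −0.86505 and ∂z/∂y = −n_y/n_z = −0.52536.
Intercept c from TP-P: 2973.5 + 109.00 − 52.01 = 3030.49.
At (-38, 135): z = 32.9 − 70.9 + 3030.49 = 2992.4 ft.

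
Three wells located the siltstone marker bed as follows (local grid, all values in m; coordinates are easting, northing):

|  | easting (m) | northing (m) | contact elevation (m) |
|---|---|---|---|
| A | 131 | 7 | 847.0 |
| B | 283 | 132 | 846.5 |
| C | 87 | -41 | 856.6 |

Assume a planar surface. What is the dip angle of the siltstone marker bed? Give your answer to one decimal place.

46.0°

Two edge vectors: A→B = (152, 125, -0.5), A→C = (-44, -48, 9.6).
Normal n = (A→B) × (A→C) = (1176, -1437.2, -1796).
So ∂z/∂easting = −n_x/n_z = 0.65479 and ∂z/∂northing = −n_y/n_z = −0.80022.
Gradient magnitude |∇z| = √(a² + b²) = √(0.42875 + 0.64036) = 1.03397.
True dip = arctan(1.03397) = 46.0°, dipping toward NW (azimuth ≈ 321°).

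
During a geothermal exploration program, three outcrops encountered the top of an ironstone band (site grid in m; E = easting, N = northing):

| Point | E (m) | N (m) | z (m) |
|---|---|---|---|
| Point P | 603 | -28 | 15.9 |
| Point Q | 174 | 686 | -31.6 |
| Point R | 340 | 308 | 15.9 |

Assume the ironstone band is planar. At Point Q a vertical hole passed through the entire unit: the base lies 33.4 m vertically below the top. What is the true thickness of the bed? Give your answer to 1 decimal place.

Two edge vectors: Point P→Point Q = (-429, 714, -47.5), Point P→Point R = (-263, 336, 0).
Normal n = (Point P→Point Q) × (Point P→Point R) = (15960, 12492.5, 43638).
So ∂z/∂E = −n_x/n_z = −0.36574 and ∂z/∂N = −n_y/n_z = −0.28628.
|∇z| = √(a²+b²) = 0.46445, so dip δ = arctan(0.46445) = 24.91°.
True thickness = vertical thickness × cos δ = 33.4 × cos 24.91° = 30.3 m.

30.3 m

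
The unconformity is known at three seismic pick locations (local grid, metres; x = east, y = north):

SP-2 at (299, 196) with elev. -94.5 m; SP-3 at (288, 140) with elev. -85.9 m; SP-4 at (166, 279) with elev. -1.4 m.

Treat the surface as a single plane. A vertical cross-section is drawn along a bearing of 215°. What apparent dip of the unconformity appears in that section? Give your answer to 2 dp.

Two edge vectors: SP-2→SP-3 = (-11, -56, 8.6), SP-2→SP-4 = (-133, 83, 93.1).
Normal n = (SP-2→SP-3) × (SP-2→SP-4) = (-5927.4, -119.7, -8361).
So ∂z/∂x = −n_x/n_z = −0.70893 and ∂z/∂y = −n_y/n_z = −0.01432.
Unit vector along 215° is (sin 215°, cos 215°) = (-0.5736, -0.8192).
Slope in that direction = a·(-0.5736) + b·(-0.8192) = 0.41836.
Apparent dip = arctan|0.41836| = 22.70° (true dip is 35.3°, so apparent ≤ true as expected).

22.70°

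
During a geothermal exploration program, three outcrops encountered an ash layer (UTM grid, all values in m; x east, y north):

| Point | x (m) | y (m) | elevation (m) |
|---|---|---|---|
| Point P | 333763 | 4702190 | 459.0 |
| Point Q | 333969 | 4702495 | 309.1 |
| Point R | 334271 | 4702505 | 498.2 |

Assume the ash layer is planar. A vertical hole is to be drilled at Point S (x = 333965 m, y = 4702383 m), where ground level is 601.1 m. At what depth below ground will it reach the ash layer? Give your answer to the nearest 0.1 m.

189.9 m

Let the plane be z = a·x + b·y + c.
Point Q−Point P: 206a + 305b = −149.9;  Point R−Point P: 508a + 315b = 39.2.
Solving gives a = 0.657129373, b = −0.935307052.
Then c = 459 − a·333763 − b·4702190 = 4179124.99.
At (333965, 4702383): z_contact = 219458.21 − 4398171.98 + 4179124.99 = 411.23 m.
Depth below ground = 601.1 − 411.23 = 189.9 m.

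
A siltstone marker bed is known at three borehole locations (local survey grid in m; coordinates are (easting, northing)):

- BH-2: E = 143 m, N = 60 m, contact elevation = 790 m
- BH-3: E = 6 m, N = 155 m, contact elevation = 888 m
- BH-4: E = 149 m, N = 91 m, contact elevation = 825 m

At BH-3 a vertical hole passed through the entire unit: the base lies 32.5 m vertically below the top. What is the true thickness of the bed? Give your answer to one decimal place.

Two edge vectors: BH-2→BH-3 = (-137, 95, 98), BH-2→BH-4 = (6, 31, 35).
Normal n = (BH-2→BH-3) × (BH-2→BH-4) = (287, 5383, -4817).
So ∂z/∂E = −n_x/n_z = 0.05958 and ∂z/∂N = −n_y/n_z = 1.11750.
|∇z| = √(a²+b²) = 1.11909, so dip δ = arctan(1.11909) = 48.22°.
True thickness = vertical thickness × cos δ = 32.5 × cos 48.22° = 21.7 m.

21.7 m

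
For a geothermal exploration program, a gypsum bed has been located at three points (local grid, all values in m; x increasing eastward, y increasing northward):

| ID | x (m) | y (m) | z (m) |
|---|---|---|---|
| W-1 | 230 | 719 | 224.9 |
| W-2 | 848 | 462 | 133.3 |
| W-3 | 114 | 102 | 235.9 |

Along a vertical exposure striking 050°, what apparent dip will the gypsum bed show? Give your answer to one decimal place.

6.0°

Let the plane be z = a·x + b·y + c.
W-2−W-1: 618a − 257b = −91.6;  W-3−W-1: −116a − 617b = 11.
Solving gives a = −0.14435, b = 0.00931.
Unit vector along 050° is (sin 50°, cos 50°) = (0.7660, 0.6428).
Slope in that direction = a·(0.7660) + b·(0.6428) = −0.10459.
Apparent dip = arctan|0.10459| = 6.0° (true dip is 8.2°, so apparent ≤ true as expected).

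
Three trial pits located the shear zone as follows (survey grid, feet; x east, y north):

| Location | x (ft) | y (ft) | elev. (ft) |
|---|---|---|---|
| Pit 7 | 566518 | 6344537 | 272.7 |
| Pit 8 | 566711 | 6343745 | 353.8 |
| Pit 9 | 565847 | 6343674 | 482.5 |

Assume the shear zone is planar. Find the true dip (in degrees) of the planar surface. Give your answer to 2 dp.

Two edge vectors: Pit 7→Pit 8 = (193, -792, 81.1), Pit 7→Pit 9 = (-671, -863, 209.8).
Normal n = (Pit 7→Pit 8) × (Pit 7→Pit 9) = (-96172.3, -94909.5, -697991).
So ∂z/∂x = −n_x/n_z = −0.13778 and ∂z/∂y = −n_y/n_z = −0.13598.
Gradient magnitude |∇z| = √(a² + b²) = √(0.01898 + 0.01849) = 0.19358.
True dip = arctan(0.19358) = 10.96°, dipping toward NE (azimuth ≈ 045°).

10.96°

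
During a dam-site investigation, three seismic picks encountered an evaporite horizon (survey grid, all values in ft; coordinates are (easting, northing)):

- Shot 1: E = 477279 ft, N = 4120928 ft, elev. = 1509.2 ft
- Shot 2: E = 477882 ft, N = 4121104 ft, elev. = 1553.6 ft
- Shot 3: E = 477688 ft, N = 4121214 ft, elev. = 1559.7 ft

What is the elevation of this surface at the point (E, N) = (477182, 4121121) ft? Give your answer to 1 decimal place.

1529.1 ft

Let the plane be z = a·E + b·N + c.
Shot 2−Shot 1: 603a + 176b = 44.4;  Shot 3−Shot 1: 409a + 286b = 50.5.
Solving gives a = 0.037924239, b = 0.122339113.
Then c = 1509.2 − a·477279 − b·4120928 = −520741.92.
At (477182, 4121121): z = 18096.8 + 504174.3 − 520741.92 = 1529.1 ft.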